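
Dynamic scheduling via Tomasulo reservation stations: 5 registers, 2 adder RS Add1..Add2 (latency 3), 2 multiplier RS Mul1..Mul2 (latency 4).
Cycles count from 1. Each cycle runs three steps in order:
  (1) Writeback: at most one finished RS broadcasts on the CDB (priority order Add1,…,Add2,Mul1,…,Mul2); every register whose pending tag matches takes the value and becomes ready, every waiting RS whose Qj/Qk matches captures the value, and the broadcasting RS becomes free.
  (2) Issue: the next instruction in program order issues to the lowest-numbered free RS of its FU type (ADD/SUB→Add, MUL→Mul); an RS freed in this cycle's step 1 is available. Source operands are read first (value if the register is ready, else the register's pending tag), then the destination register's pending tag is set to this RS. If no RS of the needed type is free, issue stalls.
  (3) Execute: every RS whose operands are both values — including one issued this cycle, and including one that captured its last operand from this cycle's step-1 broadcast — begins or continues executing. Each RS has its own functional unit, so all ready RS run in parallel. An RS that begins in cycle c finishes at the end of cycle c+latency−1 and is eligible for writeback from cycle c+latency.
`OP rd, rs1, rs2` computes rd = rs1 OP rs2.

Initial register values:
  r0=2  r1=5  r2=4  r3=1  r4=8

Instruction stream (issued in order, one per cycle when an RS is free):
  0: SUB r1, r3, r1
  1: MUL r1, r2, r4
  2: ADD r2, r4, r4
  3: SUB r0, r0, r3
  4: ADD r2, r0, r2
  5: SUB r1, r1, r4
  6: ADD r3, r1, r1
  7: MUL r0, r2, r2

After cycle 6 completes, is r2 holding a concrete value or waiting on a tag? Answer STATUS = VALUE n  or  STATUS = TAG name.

  c1: issue SUB r1<-Add1  regs: r0:2,r1:Add1,r2:4,r3:1,r4:8
  c2: issue MUL r1<-Mul1  regs: r0:2,r1:Mul1,r2:4,r3:1,r4:8
  c3: issue ADD r2<-Add2  regs: r0:2,r1:Mul1,r2:Add2,r3:1,r4:8
  c4: CDB Add1=-4; issue SUB r0<-Add1  regs: r0:Add1,r1:Mul1,r2:Add2,r3:1,r4:8
  c5: stall  regs: r0:Add1,r1:Mul1,r2:Add2,r3:1,r4:8
  c6: CDB Add2=16; issue ADD r2<-Add2  regs: r0:Add1,r1:Mul1,r2:Add2,r3:1,r4:8

STATUS = TAG Add2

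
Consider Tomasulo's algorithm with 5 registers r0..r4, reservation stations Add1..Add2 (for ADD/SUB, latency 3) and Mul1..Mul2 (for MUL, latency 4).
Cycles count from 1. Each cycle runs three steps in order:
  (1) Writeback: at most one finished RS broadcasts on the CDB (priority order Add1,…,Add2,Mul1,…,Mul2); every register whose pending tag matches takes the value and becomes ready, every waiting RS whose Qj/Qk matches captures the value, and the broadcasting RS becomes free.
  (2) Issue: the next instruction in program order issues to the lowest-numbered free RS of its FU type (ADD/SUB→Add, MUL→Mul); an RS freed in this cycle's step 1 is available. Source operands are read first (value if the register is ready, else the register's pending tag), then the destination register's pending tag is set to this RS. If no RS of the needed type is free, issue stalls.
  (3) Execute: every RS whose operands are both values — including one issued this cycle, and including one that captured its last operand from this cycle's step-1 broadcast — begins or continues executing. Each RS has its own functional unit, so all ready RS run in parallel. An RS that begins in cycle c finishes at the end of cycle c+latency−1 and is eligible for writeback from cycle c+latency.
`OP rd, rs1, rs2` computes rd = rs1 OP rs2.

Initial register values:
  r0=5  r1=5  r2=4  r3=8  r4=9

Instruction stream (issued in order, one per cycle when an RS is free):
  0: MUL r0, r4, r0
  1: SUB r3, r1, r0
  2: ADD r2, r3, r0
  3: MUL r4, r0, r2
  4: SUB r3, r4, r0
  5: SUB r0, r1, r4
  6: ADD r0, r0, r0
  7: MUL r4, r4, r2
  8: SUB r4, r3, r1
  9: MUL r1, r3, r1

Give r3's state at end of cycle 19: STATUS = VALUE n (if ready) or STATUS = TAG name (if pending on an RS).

STATUS = VALUE 180

  c1: issue MUL r0<-Mul1  regs: r0:Mul1,r1:5,r2:4,r3:8,r4:9
  c2: issue SUB r3<-Add1  regs: r0:Mul1,r1:5,r2:4,r3:Add1,r4:9
  c3: issue ADD r2<-Add2  regs: r0:Mul1,r1:5,r2:Add2,r3:Add1,r4:9
  c4: issue MUL r4<-Mul2  regs: r0:Mul1,r1:5,r2:Add2,r3:Add1,r4:Mul2
  c5: CDB Mul1=45; stall  regs: r0:45,r1:5,r2:Add2,r3:Add1,r4:Mul2
  c6: stall  regs: r0:45,r1:5,r2:Add2,r3:Add1,r4:Mul2
  c7: stall  regs: r0:45,r1:5,r2:Add2,r3:Add1,r4:Mul2
  c8: CDB Add1=-40; issue SUB r3<-Add1  regs: r0:45,r1:5,r2:Add2,r3:Add1,r4:Mul2
  c9: stall  regs: r0:45,r1:5,r2:Add2,r3:Add1,r4:Mul2
  c10: stall  regs: r0:45,r1:5,r2:Add2,r3:Add1,r4:Mul2
  c11: CDB Add2=5; issue SUB r0<-Add2  regs: r0:Add2,r1:5,r2:5,r3:Add1,r4:Mul2
  c12: stall  regs: r0:Add2,r1:5,r2:5,r3:Add1,r4:Mul2
  c13: stall  regs: r0:Add2,r1:5,r2:5,r3:Add1,r4:Mul2
  c14: stall  regs: r0:Add2,r1:5,r2:5,r3:Add1,r4:Mul2
  c15: CDB Mul2=225; stall  regs: r0:Add2,r1:5,r2:5,r3:Add1,r4:225
  c16: stall  regs: r0:Add2,r1:5,r2:5,r3:Add1,r4:225
  c17: stall  regs: r0:Add2,r1:5,r2:5,r3:Add1,r4:225
  c18: CDB Add1=180; issue ADD r0<-Add1  regs: r0:Add1,r1:5,r2:5,r3:180,r4:225
  c19: CDB Add2=-220; issue MUL r4<-Mul1  regs: r0:Add1,r1:5,r2:5,r3:180,r4:Mul1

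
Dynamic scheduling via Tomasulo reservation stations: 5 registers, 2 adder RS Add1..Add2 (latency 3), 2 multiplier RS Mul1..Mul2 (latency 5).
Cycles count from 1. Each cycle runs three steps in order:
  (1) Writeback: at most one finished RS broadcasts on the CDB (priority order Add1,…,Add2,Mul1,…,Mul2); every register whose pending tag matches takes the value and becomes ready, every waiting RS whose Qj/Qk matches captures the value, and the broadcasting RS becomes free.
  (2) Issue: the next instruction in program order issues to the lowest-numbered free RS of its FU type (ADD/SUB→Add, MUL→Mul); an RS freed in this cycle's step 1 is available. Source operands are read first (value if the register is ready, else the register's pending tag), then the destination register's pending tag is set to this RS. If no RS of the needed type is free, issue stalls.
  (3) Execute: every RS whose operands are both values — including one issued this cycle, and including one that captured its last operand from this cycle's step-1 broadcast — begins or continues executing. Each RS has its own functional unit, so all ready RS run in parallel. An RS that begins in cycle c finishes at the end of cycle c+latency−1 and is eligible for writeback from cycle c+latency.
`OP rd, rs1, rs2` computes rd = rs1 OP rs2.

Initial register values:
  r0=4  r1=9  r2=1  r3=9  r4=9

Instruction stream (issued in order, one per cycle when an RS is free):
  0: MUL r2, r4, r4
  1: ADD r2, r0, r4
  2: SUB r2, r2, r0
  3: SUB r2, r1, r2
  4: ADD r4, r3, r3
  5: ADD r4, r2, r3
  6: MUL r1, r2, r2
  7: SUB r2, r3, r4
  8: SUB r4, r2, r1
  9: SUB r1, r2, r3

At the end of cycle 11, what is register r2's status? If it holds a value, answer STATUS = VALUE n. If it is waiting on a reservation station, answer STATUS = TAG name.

  c1: issue MUL r2<-Mul1  regs: r0:4,r1:9,r2:Mul1,r3:9,r4:9
  c2: issue ADD r2<-Add1  regs: r0:4,r1:9,r2:Add1,r3:9,r4:9
  c3: issue SUB r2<-Add2  regs: r0:4,r1:9,r2:Add2,r3:9,r4:9
  c4: stall  regs: r0:4,r1:9,r2:Add2,r3:9,r4:9
  c5: CDB Add1=13; issue SUB r2<-Add1  regs: r0:4,r1:9,r2:Add1,r3:9,r4:9
  c6: CDB Mul1=81; stall  regs: r0:4,r1:9,r2:Add1,r3:9,r4:9
  c7: stall  regs: r0:4,r1:9,r2:Add1,r3:9,r4:9
  c8: CDB Add2=9; issue ADD r4<-Add2  regs: r0:4,r1:9,r2:Add1,r3:9,r4:Add2
  c9: stall  regs: r0:4,r1:9,r2:Add1,r3:9,r4:Add2
  c10: stall  regs: r0:4,r1:9,r2:Add1,r3:9,r4:Add2
  c11: CDB Add1=0; issue ADD r4<-Add1  regs: r0:4,r1:9,r2:0,r3:9,r4:Add1

STATUS = VALUE 0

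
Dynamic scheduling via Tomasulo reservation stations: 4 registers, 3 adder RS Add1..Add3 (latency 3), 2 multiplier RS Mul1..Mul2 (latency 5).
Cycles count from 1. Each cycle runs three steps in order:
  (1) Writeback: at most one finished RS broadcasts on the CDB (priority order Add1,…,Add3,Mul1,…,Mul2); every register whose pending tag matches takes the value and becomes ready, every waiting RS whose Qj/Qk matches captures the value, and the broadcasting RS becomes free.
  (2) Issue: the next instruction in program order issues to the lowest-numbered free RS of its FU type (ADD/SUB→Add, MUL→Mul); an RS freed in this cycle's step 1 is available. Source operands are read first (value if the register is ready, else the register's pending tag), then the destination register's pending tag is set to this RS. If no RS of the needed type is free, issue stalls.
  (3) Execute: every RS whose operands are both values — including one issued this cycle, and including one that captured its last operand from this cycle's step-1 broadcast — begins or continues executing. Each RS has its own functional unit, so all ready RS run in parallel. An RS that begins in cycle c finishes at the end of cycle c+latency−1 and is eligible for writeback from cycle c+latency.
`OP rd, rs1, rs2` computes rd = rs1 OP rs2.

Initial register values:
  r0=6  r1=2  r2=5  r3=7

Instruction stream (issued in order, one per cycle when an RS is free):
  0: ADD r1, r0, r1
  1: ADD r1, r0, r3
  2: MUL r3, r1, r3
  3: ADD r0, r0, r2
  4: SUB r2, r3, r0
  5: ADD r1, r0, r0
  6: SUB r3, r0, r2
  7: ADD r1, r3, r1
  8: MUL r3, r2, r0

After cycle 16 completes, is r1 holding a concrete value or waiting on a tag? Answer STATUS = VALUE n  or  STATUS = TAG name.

STATUS = TAG Add3

cycle 1: issue ADD r1<-Add1 // r0:6,r1:Add1,r2:5,r3:7
cycle 2: issue ADD r1<-Add2 // r0:6,r1:Add2,r2:5,r3:7
cycle 3: issue MUL r3<-Mul1 // r0:6,r1:Add2,r2:5,r3:Mul1
cycle 4: CDB Add1=8; issue ADD r0<-Add1 // r0:Add1,r1:Add2,r2:5,r3:Mul1
cycle 5: CDB Add2=13; issue SUB r2<-Add2 // r0:Add1,r1:13,r2:Add2,r3:Mul1
cycle 6: issue ADD r1<-Add3 // r0:Add1,r1:Add3,r2:Add2,r3:Mul1
cycle 7: CDB Add1=11; issue SUB r3<-Add1 // r0:11,r1:Add3,r2:Add2,r3:Add1
cycle 8: stall // r0:11,r1:Add3,r2:Add2,r3:Add1
cycle 9: stall // r0:11,r1:Add3,r2:Add2,r3:Add1
cycle 10: CDB Add3=22; issue ADD r1<-Add3 // r0:11,r1:Add3,r2:Add2,r3:Add1
cycle 11: CDB Mul1=91; issue MUL r3<-Mul1 // r0:11,r1:Add3,r2:Add2,r3:Mul1
cycle 12: - // r0:11,r1:Add3,r2:Add2,r3:Mul1
cycle 13: - // r0:11,r1:Add3,r2:Add2,r3:Mul1
cycle 14: CDB Add2=80 // r0:11,r1:Add3,r2:80,r3:Mul1
cycle 15: - // r0:11,r1:Add3,r2:80,r3:Mul1
cycle 16: - // r0:11,r1:Add3,r2:80,r3:Mul1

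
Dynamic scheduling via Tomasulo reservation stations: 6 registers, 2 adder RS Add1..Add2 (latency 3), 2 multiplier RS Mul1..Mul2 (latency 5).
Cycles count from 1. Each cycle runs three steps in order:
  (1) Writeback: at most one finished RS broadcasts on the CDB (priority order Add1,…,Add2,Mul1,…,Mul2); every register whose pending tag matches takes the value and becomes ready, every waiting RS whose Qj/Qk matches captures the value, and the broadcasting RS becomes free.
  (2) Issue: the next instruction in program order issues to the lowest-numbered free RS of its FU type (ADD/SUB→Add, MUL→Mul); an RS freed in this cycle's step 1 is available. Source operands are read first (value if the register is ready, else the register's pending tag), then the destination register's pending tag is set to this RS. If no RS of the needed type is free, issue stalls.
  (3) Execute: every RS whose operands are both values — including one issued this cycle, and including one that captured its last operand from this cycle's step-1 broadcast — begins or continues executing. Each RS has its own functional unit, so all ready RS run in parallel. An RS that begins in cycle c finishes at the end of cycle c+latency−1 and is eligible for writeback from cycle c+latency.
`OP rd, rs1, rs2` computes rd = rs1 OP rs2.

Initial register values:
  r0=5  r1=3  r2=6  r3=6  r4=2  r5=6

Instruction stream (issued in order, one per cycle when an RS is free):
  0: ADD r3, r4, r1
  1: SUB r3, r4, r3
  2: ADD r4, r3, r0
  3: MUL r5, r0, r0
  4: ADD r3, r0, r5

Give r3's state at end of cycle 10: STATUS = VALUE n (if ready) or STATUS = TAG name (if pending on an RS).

  c1: issue ADD r3<-Add1  regs: r0:5,r1:3,r2:6,r3:Add1,r4:2,r5:6
  c2: issue SUB r3<-Add2  regs: r0:5,r1:3,r2:6,r3:Add2,r4:2,r5:6
  c3: stall  regs: r0:5,r1:3,r2:6,r3:Add2,r4:2,r5:6
  c4: CDB Add1=5; issue ADD r4<-Add1  regs: r0:5,r1:3,r2:6,r3:Add2,r4:Add1,r5:6
  c5: issue MUL r5<-Mul1  regs: r0:5,r1:3,r2:6,r3:Add2,r4:Add1,r5:Mul1
  c6: stall  regs: r0:5,r1:3,r2:6,r3:Add2,r4:Add1,r5:Mul1
  c7: CDB Add2=-3; issue ADD r3<-Add2  regs: r0:5,r1:3,r2:6,r3:Add2,r4:Add1,r5:Mul1
  c8: -  regs: r0:5,r1:3,r2:6,r3:Add2,r4:Add1,r5:Mul1
  c9: -  regs: r0:5,r1:3,r2:6,r3:Add2,r4:Add1,r5:Mul1
  c10: CDB Add1=2  regs: r0:5,r1:3,r2:6,r3:Add2,r4:2,r5:Mul1

STATUS = TAG Add2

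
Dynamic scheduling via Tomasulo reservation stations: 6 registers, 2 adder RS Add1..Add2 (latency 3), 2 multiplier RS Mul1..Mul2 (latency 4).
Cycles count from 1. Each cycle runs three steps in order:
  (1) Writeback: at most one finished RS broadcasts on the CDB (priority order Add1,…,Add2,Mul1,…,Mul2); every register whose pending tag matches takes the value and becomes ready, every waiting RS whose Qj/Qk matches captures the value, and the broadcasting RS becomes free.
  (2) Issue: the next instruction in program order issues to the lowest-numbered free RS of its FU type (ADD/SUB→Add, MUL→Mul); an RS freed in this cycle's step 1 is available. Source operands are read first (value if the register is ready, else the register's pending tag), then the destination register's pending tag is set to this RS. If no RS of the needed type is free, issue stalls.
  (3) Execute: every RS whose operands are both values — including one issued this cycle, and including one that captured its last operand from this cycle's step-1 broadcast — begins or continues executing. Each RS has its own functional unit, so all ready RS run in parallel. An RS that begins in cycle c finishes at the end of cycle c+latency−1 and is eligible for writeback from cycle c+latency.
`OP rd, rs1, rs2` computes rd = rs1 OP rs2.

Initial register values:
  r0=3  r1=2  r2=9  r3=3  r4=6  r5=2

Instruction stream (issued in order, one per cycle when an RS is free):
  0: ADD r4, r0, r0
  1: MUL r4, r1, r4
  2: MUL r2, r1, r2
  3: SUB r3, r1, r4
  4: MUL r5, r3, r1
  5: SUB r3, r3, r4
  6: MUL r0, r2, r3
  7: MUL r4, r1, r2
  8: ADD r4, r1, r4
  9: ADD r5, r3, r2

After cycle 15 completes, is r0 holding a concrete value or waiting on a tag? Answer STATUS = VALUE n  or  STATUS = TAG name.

cycle 1: issue ADD r4<-Add1 // r0:3,r1:2,r2:9,r3:3,r4:Add1,r5:2
cycle 2: issue MUL r4<-Mul1 // r0:3,r1:2,r2:9,r3:3,r4:Mul1,r5:2
cycle 3: issue MUL r2<-Mul2 // r0:3,r1:2,r2:Mul2,r3:3,r4:Mul1,r5:2
cycle 4: CDB Add1=6; issue SUB r3<-Add1 // r0:3,r1:2,r2:Mul2,r3:Add1,r4:Mul1,r5:2
cycle 5: stall // r0:3,r1:2,r2:Mul2,r3:Add1,r4:Mul1,r5:2
cycle 6: stall // r0:3,r1:2,r2:Mul2,r3:Add1,r4:Mul1,r5:2
cycle 7: CDB Mul2=18; issue MUL r5<-Mul2 // r0:3,r1:2,r2:18,r3:Add1,r4:Mul1,r5:Mul2
cycle 8: CDB Mul1=12; issue SUB r3<-Add2 // r0:3,r1:2,r2:18,r3:Add2,r4:12,r5:Mul2
cycle 9: issue MUL r0<-Mul1 // r0:Mul1,r1:2,r2:18,r3:Add2,r4:12,r5:Mul2
cycle 10: stall // r0:Mul1,r1:2,r2:18,r3:Add2,r4:12,r5:Mul2
cycle 11: CDB Add1=-10; stall // r0:Mul1,r1:2,r2:18,r3:Add2,r4:12,r5:Mul2
cycle 12: stall // r0:Mul1,r1:2,r2:18,r3:Add2,r4:12,r5:Mul2
cycle 13: stall // r0:Mul1,r1:2,r2:18,r3:Add2,r4:12,r5:Mul2
cycle 14: CDB Add2=-22; stall // r0:Mul1,r1:2,r2:18,r3:-22,r4:12,r5:Mul2
cycle 15: CDB Mul2=-20; issue MUL r4<-Mul2 // r0:Mul1,r1:2,r2:18,r3:-22,r4:Mul2,r5:-20

STATUS = TAG Mul1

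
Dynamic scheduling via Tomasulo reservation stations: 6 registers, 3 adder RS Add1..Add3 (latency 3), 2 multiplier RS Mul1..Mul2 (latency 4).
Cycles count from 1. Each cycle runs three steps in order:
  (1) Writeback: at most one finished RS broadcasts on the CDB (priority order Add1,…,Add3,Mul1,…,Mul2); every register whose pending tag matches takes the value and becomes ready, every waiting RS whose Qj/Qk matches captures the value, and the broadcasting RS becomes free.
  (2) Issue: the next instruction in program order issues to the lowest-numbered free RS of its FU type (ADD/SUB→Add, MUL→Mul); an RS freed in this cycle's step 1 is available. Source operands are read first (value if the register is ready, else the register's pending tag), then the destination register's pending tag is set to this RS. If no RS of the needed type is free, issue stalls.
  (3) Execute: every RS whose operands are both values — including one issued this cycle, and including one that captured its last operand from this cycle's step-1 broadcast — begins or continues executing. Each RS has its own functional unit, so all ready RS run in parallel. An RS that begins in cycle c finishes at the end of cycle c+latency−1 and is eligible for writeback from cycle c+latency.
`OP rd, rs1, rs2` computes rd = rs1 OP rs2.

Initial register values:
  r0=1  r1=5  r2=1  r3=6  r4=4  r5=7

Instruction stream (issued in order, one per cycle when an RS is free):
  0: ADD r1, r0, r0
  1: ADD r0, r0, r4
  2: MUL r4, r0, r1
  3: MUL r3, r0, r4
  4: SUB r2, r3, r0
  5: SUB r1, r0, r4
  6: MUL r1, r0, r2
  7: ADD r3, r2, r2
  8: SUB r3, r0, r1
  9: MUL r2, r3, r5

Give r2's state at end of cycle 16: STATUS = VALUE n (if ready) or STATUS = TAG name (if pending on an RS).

STATUS = TAG Mul2

  c1: issue ADD r1<-Add1  regs: r0:1,r1:Add1,r2:1,r3:6,r4:4,r5:7
  c2: issue ADD r0<-Add2  regs: r0:Add2,r1:Add1,r2:1,r3:6,r4:4,r5:7
  c3: issue MUL r4<-Mul1  regs: r0:Add2,r1:Add1,r2:1,r3:6,r4:Mul1,r5:7
  c4: CDB Add1=2; issue MUL r3<-Mul2  regs: r0:Add2,r1:2,r2:1,r3:Mul2,r4:Mul1,r5:7
  c5: CDB Add2=5; issue SUB r2<-Add1  regs: r0:5,r1:2,r2:Add1,r3:Mul2,r4:Mul1,r5:7
  c6: issue SUB r1<-Add2  regs: r0:5,r1:Add2,r2:Add1,r3:Mul2,r4:Mul1,r5:7
  c7: stall  regs: r0:5,r1:Add2,r2:Add1,r3:Mul2,r4:Mul1,r5:7
  c8: stall  regs: r0:5,r1:Add2,r2:Add1,r3:Mul2,r4:Mul1,r5:7
  c9: CDB Mul1=10; issue MUL r1<-Mul1  regs: r0:5,r1:Mul1,r2:Add1,r3:Mul2,r4:10,r5:7
  c10: issue ADD r3<-Add3  regs: r0:5,r1:Mul1,r2:Add1,r3:Add3,r4:10,r5:7
  c11: stall  regs: r0:5,r1:Mul1,r2:Add1,r3:Add3,r4:10,r5:7
  c12: CDB Add2=-5; issue SUB r3<-Add2  regs: r0:5,r1:Mul1,r2:Add1,r3:Add2,r4:10,r5:7
  c13: CDB Mul2=50; issue MUL r2<-Mul2  regs: r0:5,r1:Mul1,r2:Mul2,r3:Add2,r4:10,r5:7
  c14: -  regs: r0:5,r1:Mul1,r2:Mul2,r3:Add2,r4:10,r5:7
  c15: -  regs: r0:5,r1:Mul1,r2:Mul2,r3:Add2,r4:10,r5:7
  c16: CDB Add1=45  regs: r0:5,r1:Mul1,r2:Mul2,r3:Add2,r4:10,r5:7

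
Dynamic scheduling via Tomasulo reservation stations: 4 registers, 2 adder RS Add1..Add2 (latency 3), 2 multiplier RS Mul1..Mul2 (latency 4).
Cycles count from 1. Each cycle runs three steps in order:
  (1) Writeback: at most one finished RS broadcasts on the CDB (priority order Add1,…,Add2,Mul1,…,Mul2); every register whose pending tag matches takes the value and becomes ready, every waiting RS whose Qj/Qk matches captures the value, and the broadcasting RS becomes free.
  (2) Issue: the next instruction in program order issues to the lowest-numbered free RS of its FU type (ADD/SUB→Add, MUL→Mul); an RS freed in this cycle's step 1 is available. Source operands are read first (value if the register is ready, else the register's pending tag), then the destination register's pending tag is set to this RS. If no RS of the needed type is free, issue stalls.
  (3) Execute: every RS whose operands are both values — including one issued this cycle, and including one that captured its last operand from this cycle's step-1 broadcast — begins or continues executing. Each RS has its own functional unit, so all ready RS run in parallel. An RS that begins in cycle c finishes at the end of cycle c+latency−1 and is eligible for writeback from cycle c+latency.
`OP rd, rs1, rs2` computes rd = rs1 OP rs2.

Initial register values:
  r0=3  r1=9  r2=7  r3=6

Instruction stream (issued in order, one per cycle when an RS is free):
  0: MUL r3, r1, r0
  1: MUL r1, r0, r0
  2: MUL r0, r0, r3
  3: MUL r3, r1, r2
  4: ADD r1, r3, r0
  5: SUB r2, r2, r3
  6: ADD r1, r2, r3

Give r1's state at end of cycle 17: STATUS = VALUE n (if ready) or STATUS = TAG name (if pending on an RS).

cycle 1: issue MUL r3<-Mul1 // r0:3,r1:9,r2:7,r3:Mul1
cycle 2: issue MUL r1<-Mul2 // r0:3,r1:Mul2,r2:7,r3:Mul1
cycle 3: stall // r0:3,r1:Mul2,r2:7,r3:Mul1
cycle 4: stall // r0:3,r1:Mul2,r2:7,r3:Mul1
cycle 5: CDB Mul1=27; issue MUL r0<-Mul1 // r0:Mul1,r1:Mul2,r2:7,r3:27
cycle 6: CDB Mul2=9; issue MUL r3<-Mul2 // r0:Mul1,r1:9,r2:7,r3:Mul2
cycle 7: issue ADD r1<-Add1 // r0:Mul1,r1:Add1,r2:7,r3:Mul2
cycle 8: issue SUB r2<-Add2 // r0:Mul1,r1:Add1,r2:Add2,r3:Mul2
cycle 9: CDB Mul1=81; stall // r0:81,r1:Add1,r2:Add2,r3:Mul2
cycle 10: CDB Mul2=63; stall // r0:81,r1:Add1,r2:Add2,r3:63
cycle 11: stall // r0:81,r1:Add1,r2:Add2,r3:63
cycle 12: stall // r0:81,r1:Add1,r2:Add2,r3:63
cycle 13: CDB Add1=144; issue ADD r1<-Add1 // r0:81,r1:Add1,r2:Add2,r3:63
cycle 14: CDB Add2=-56 // r0:81,r1:Add1,r2:-56,r3:63
cycle 15: - // r0:81,r1:Add1,r2:-56,r3:63
cycle 16: - // r0:81,r1:Add1,r2:-56,r3:63
cycle 17: CDB Add1=7 // r0:81,r1:7,r2:-56,r3:63

STATUS = VALUE 7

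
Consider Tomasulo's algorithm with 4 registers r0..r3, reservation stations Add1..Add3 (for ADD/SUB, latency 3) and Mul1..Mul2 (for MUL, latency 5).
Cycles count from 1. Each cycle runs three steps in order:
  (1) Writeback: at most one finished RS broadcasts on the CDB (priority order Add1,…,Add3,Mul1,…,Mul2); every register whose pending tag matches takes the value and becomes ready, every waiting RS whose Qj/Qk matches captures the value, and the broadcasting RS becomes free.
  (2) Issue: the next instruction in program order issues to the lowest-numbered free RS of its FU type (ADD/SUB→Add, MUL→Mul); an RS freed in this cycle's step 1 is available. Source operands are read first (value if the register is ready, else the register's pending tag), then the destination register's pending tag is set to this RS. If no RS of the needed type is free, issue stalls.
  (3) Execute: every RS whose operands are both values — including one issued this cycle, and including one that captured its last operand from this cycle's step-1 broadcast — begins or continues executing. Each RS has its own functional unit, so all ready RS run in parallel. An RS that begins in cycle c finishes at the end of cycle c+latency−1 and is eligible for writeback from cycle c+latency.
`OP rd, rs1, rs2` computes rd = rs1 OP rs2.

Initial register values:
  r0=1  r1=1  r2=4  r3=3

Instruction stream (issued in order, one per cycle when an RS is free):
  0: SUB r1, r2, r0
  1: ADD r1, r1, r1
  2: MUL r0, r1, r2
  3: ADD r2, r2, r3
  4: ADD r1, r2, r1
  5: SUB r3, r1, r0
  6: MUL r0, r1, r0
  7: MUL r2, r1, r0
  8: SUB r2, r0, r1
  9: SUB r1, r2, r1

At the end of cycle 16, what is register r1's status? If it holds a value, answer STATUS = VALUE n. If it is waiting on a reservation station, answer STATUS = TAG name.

  c1: issue SUB r1<-Add1  regs: r0:1,r1:Add1,r2:4,r3:3
  c2: issue ADD r1<-Add2  regs: r0:1,r1:Add2,r2:4,r3:3
  c3: issue MUL r0<-Mul1  regs: r0:Mul1,r1:Add2,r2:4,r3:3
  c4: CDB Add1=3; issue ADD r2<-Add1  regs: r0:Mul1,r1:Add2,r2:Add1,r3:3
  c5: issue ADD r1<-Add3  regs: r0:Mul1,r1:Add3,r2:Add1,r3:3
  c6: stall  regs: r0:Mul1,r1:Add3,r2:Add1,r3:3
  c7: CDB Add1=7; issue SUB r3<-Add1  regs: r0:Mul1,r1:Add3,r2:7,r3:Add1
  c8: CDB Add2=6; issue MUL r0<-Mul2  regs: r0:Mul2,r1:Add3,r2:7,r3:Add1
  c9: stall  regs: r0:Mul2,r1:Add3,r2:7,r3:Add1
  c10: stall  regs: r0:Mul2,r1:Add3,r2:7,r3:Add1
  c11: CDB Add3=13; stall  regs: r0:Mul2,r1:13,r2:7,r3:Add1
  c12: stall  regs: r0:Mul2,r1:13,r2:7,r3:Add1
  c13: CDB Mul1=24; issue MUL r2<-Mul1  regs: r0:Mul2,r1:13,r2:Mul1,r3:Add1
  c14: issue SUB r2<-Add2  regs: r0:Mul2,r1:13,r2:Add2,r3:Add1
  c15: issue SUB r1<-Add3  regs: r0:Mul2,r1:Add3,r2:Add2,r3:Add1
  c16: CDB Add1=-11  regs: r0:Mul2,r1:Add3,r2:Add2,r3:-11

STATUS = TAG Add3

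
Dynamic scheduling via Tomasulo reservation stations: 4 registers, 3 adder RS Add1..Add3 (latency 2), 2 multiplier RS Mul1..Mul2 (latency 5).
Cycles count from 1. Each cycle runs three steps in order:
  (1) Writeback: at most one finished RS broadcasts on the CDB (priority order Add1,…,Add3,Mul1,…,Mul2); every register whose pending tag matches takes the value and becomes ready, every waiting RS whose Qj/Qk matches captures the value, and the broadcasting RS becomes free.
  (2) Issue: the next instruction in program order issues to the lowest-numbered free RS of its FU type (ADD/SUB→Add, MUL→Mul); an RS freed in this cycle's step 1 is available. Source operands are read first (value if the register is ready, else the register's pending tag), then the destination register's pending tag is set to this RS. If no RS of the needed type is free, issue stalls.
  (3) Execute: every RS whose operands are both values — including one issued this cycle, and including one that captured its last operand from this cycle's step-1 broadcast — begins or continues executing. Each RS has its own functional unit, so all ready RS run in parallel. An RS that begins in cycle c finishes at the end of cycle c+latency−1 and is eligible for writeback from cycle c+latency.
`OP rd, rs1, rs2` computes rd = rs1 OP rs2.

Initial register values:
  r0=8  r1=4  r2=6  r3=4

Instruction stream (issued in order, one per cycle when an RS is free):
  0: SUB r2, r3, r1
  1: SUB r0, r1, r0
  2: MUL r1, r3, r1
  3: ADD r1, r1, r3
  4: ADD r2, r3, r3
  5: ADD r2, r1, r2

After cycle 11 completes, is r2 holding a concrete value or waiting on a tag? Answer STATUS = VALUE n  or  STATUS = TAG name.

cycle 1: issue SUB r2<-Add1 // r0:8,r1:4,r2:Add1,r3:4
cycle 2: issue SUB r0<-Add2 // r0:Add2,r1:4,r2:Add1,r3:4
cycle 3: CDB Add1=0; issue MUL r1<-Mul1 // r0:Add2,r1:Mul1,r2:0,r3:4
cycle 4: CDB Add2=-4; issue ADD r1<-Add1 // r0:-4,r1:Add1,r2:0,r3:4
cycle 5: issue ADD r2<-Add2 // r0:-4,r1:Add1,r2:Add2,r3:4
cycle 6: issue ADD r2<-Add3 // r0:-4,r1:Add1,r2:Add3,r3:4
cycle 7: CDB Add2=8 // r0:-4,r1:Add1,r2:Add3,r3:4
cycle 8: CDB Mul1=16 // r0:-4,r1:Add1,r2:Add3,r3:4
cycle 9: - // r0:-4,r1:Add1,r2:Add3,r3:4
cycle 10: CDB Add1=20 // r0:-4,r1:20,r2:Add3,r3:4
cycle 11: - // r0:-4,r1:20,r2:Add3,r3:4

STATUS = TAG Add3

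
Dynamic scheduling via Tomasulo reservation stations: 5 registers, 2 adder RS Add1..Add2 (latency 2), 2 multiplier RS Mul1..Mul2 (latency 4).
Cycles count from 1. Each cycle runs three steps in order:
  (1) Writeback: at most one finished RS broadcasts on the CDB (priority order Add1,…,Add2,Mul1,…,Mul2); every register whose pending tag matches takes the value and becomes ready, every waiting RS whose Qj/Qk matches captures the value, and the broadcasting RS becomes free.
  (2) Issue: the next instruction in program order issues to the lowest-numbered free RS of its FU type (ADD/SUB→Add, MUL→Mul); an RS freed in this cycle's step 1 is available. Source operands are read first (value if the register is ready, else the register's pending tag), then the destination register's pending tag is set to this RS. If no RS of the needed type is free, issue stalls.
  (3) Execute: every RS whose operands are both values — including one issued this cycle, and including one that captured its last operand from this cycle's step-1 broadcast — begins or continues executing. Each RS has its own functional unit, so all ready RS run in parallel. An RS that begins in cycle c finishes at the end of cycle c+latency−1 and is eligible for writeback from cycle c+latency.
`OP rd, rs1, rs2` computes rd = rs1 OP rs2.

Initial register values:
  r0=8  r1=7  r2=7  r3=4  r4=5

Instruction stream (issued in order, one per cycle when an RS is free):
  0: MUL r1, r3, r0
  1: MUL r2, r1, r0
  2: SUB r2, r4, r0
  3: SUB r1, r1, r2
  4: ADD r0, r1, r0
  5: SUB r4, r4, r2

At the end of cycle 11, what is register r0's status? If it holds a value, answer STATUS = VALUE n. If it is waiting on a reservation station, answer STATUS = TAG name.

STATUS = VALUE 43

cycle 1: issue MUL r1<-Mul1 // r0:8,r1:Mul1,r2:7,r3:4,r4:5
cycle 2: issue MUL r2<-Mul2 // r0:8,r1:Mul1,r2:Mul2,r3:4,r4:5
cycle 3: issue SUB r2<-Add1 // r0:8,r1:Mul1,r2:Add1,r3:4,r4:5
cycle 4: issue SUB r1<-Add2 // r0:8,r1:Add2,r2:Add1,r3:4,r4:5
cycle 5: CDB Add1=-3; issue ADD r0<-Add1 // r0:Add1,r1:Add2,r2:-3,r3:4,r4:5
cycle 6: CDB Mul1=32; stall // r0:Add1,r1:Add2,r2:-3,r3:4,r4:5
cycle 7: stall // r0:Add1,r1:Add2,r2:-3,r3:4,r4:5
cycle 8: CDB Add2=35; issue SUB r4<-Add2 // r0:Add1,r1:35,r2:-3,r3:4,r4:Add2
cycle 9: - // r0:Add1,r1:35,r2:-3,r3:4,r4:Add2
cycle 10: CDB Add1=43 // r0:43,r1:35,r2:-3,r3:4,r4:Add2
cycle 11: CDB Add2=8 // r0:43,r1:35,r2:-3,r3:4,r4:8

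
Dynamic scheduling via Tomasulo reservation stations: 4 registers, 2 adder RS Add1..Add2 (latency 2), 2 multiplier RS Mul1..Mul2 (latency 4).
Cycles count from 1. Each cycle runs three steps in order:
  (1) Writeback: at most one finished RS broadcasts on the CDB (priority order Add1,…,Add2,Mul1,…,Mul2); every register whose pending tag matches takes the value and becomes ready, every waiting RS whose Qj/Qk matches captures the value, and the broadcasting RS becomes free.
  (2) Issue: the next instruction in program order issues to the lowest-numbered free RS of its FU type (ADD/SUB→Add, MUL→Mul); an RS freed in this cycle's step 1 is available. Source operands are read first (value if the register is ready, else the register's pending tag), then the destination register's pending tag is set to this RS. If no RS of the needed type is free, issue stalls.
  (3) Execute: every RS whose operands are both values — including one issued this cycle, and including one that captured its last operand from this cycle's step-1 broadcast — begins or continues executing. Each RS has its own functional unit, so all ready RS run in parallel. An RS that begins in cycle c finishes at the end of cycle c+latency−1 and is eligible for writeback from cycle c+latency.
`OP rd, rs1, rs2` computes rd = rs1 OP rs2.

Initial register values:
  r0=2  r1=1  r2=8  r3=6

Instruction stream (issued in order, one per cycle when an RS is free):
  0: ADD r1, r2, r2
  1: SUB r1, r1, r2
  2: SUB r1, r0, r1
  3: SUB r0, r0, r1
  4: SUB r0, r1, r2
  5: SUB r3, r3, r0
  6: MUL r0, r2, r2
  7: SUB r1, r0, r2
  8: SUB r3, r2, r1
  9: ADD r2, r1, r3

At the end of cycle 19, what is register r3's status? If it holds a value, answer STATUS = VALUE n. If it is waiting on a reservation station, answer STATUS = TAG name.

STATUS = VALUE -48

c1: issue ADD r1<-Add1 | r0:2,r1:Add1,r2:8,r3:6
c2: issue SUB r1<-Add2 | r0:2,r1:Add2,r2:8,r3:6
c3: CDB Add1=16; issue SUB r1<-Add1 | r0:2,r1:Add1,r2:8,r3:6
c4: stall | r0:2,r1:Add1,r2:8,r3:6
c5: CDB Add2=8; issue SUB r0<-Add2 | r0:Add2,r1:Add1,r2:8,r3:6
c6: stall | r0:Add2,r1:Add1,r2:8,r3:6
c7: CDB Add1=-6; issue SUB r0<-Add1 | r0:Add1,r1:-6,r2:8,r3:6
c8: stall | r0:Add1,r1:-6,r2:8,r3:6
c9: CDB Add1=-14; issue SUB r3<-Add1 | r0:-14,r1:-6,r2:8,r3:Add1
c10: CDB Add2=8; issue MUL r0<-Mul1 | r0:Mul1,r1:-6,r2:8,r3:Add1
c11: CDB Add1=20; issue SUB r1<-Add1 | r0:Mul1,r1:Add1,r2:8,r3:20
c12: issue SUB r3<-Add2 | r0:Mul1,r1:Add1,r2:8,r3:Add2
c13: stall | r0:Mul1,r1:Add1,r2:8,r3:Add2
c14: CDB Mul1=64; stall | r0:64,r1:Add1,r2:8,r3:Add2
c15: stall | r0:64,r1:Add1,r2:8,r3:Add2
c16: CDB Add1=56; issue ADD r2<-Add1 | r0:64,r1:56,r2:Add1,r3:Add2
c17: - | r0:64,r1:56,r2:Add1,r3:Add2
c18: CDB Add2=-48 | r0:64,r1:56,r2:Add1,r3:-48
c19: - | r0:64,r1:56,r2:Add1,r3:-48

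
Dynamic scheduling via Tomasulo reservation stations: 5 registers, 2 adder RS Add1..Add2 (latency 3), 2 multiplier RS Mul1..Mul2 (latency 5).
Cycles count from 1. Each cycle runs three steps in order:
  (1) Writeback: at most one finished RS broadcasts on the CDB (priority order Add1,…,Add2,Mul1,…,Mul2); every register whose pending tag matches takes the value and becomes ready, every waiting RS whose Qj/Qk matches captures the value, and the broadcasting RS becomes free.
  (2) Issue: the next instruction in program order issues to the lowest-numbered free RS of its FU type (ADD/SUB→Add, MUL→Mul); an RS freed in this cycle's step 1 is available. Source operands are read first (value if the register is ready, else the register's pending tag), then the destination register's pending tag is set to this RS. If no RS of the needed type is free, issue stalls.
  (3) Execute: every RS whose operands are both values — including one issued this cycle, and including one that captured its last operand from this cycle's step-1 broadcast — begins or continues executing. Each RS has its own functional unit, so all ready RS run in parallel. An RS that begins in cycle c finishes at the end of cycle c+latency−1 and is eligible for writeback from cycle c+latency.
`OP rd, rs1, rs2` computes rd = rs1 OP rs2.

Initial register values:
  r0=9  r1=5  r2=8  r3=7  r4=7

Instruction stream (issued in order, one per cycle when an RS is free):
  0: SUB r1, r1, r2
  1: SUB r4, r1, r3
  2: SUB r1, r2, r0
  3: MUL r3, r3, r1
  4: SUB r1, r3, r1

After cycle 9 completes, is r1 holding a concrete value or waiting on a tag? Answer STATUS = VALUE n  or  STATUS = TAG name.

c1: issue SUB r1<-Add1 | r0:9,r1:Add1,r2:8,r3:7,r4:7
c2: issue SUB r4<-Add2 | r0:9,r1:Add1,r2:8,r3:7,r4:Add2
c3: stall | r0:9,r1:Add1,r2:8,r3:7,r4:Add2
c4: CDB Add1=-3; issue SUB r1<-Add1 | r0:9,r1:Add1,r2:8,r3:7,r4:Add2
c5: issue MUL r3<-Mul1 | r0:9,r1:Add1,r2:8,r3:Mul1,r4:Add2
c6: stall | r0:9,r1:Add1,r2:8,r3:Mul1,r4:Add2
c7: CDB Add1=-1; issue SUB r1<-Add1 | r0:9,r1:Add1,r2:8,r3:Mul1,r4:Add2
c8: CDB Add2=-10 | r0:9,r1:Add1,r2:8,r3:Mul1,r4:-10
c9: - | r0:9,r1:Add1,r2:8,r3:Mul1,r4:-10

STATUS = TAG Add1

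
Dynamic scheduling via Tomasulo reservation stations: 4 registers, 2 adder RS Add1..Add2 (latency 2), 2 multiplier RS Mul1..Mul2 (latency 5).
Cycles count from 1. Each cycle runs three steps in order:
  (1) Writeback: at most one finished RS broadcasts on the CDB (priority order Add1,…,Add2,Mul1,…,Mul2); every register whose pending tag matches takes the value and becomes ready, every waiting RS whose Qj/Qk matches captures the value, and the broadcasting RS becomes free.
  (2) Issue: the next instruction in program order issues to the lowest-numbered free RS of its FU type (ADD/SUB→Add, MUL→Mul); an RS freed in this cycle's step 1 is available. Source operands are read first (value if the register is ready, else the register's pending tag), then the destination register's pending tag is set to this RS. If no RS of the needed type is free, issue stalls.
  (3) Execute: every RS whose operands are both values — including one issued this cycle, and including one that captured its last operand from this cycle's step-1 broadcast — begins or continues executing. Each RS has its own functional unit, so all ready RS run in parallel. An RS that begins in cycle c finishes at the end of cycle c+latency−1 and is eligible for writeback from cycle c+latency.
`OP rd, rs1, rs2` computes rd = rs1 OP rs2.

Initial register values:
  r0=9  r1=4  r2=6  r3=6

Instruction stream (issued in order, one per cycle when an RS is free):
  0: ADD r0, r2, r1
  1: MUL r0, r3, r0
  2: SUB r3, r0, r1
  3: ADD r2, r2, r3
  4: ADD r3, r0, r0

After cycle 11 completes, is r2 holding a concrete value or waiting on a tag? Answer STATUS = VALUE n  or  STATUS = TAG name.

cycle 1: issue ADD r0<-Add1 // r0:Add1,r1:4,r2:6,r3:6
cycle 2: issue MUL r0<-Mul1 // r0:Mul1,r1:4,r2:6,r3:6
cycle 3: CDB Add1=10; issue SUB r3<-Add1 // r0:Mul1,r1:4,r2:6,r3:Add1
cycle 4: issue ADD r2<-Add2 // r0:Mul1,r1:4,r2:Add2,r3:Add1
cycle 5: stall // r0:Mul1,r1:4,r2:Add2,r3:Add1
cycle 6: stall // r0:Mul1,r1:4,r2:Add2,r3:Add1
cycle 7: stall // r0:Mul1,r1:4,r2:Add2,r3:Add1
cycle 8: CDB Mul1=60; stall // r0:60,r1:4,r2:Add2,r3:Add1
cycle 9: stall // r0:60,r1:4,r2:Add2,r3:Add1
cycle 10: CDB Add1=56; issue ADD r3<-Add1 // r0:60,r1:4,r2:Add2,r3:Add1
cycle 11: - // r0:60,r1:4,r2:Add2,r3:Add1

STATUS = TAG Add2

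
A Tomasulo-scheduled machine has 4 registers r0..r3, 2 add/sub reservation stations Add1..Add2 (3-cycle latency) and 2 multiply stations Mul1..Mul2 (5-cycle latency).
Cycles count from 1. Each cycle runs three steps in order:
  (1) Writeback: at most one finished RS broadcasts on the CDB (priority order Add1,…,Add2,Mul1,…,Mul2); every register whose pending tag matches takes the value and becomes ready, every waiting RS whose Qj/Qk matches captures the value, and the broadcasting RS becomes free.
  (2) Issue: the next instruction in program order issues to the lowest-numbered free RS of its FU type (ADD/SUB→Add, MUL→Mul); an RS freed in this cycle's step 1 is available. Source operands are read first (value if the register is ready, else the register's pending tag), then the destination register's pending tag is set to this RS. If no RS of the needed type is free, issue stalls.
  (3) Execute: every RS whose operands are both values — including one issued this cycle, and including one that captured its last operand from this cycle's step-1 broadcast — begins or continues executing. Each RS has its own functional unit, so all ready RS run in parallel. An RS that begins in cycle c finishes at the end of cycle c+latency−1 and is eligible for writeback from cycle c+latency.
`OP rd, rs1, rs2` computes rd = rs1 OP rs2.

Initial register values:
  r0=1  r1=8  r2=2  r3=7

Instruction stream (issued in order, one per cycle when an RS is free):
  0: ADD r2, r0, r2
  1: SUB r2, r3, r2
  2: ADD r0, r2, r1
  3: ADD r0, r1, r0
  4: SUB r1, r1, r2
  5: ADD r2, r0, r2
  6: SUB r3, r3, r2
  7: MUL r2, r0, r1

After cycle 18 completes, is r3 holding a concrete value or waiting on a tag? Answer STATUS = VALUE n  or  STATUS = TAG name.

STATUS = TAG Add2

  c1: issue ADD r2<-Add1  regs: r0:1,r1:8,r2:Add1,r3:7
  c2: issue SUB r2<-Add2  regs: r0:1,r1:8,r2:Add2,r3:7
  c3: stall  regs: r0:1,r1:8,r2:Add2,r3:7
  c4: CDB Add1=3; issue ADD r0<-Add1  regs: r0:Add1,r1:8,r2:Add2,r3:7
  c5: stall  regs: r0:Add1,r1:8,r2:Add2,r3:7
  c6: stall  regs: r0:Add1,r1:8,r2:Add2,r3:7
  c7: CDB Add2=4; issue ADD r0<-Add2  regs: r0:Add2,r1:8,r2:4,r3:7
  c8: stall  regs: r0:Add2,r1:8,r2:4,r3:7
  c9: stall  regs: r0:Add2,r1:8,r2:4,r3:7
  c10: CDB Add1=12; issue SUB r1<-Add1  regs: r0:Add2,r1:Add1,r2:4,r3:7
  c11: stall  regs: r0:Add2,r1:Add1,r2:4,r3:7
  c12: stall  regs: r0:Add2,r1:Add1,r2:4,r3:7
  c13: CDB Add1=4; issue ADD r2<-Add1  regs: r0:Add2,r1:4,r2:Add1,r3:7
  c14: CDB Add2=20; issue SUB r3<-Add2  regs: r0:20,r1:4,r2:Add1,r3:Add2
  c15: issue MUL r2<-Mul1  regs: r0:20,r1:4,r2:Mul1,r3:Add2
  c16: -  regs: r0:20,r1:4,r2:Mul1,r3:Add2
  c17: CDB Add1=24  regs: r0:20,r1:4,r2:Mul1,r3:Add2
  c18: -  regs: r0:20,r1:4,r2:Mul1,r3:Add2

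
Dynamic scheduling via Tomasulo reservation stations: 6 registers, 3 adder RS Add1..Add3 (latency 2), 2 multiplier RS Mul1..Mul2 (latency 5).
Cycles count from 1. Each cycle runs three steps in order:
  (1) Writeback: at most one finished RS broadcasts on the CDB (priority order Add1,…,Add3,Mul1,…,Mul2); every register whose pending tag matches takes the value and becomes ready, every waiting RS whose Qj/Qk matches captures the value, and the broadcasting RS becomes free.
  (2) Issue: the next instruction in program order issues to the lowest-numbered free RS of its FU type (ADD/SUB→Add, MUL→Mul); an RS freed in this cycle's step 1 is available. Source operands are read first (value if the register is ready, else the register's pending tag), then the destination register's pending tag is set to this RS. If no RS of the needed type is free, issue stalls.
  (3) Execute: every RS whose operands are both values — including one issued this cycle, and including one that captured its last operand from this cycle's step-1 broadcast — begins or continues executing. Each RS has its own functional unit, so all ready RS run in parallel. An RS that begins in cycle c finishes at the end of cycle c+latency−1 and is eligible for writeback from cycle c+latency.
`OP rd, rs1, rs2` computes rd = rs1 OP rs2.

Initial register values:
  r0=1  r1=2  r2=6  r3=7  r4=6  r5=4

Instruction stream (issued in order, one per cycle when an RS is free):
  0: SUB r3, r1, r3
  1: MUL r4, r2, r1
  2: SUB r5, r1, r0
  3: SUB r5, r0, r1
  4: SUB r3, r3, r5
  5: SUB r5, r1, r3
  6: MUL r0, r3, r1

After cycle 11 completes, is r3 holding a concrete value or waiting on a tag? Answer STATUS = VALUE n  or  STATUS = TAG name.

  c1: issue SUB r3<-Add1  regs: r0:1,r1:2,r2:6,r3:Add1,r4:6,r5:4
  c2: issue MUL r4<-Mul1  regs: r0:1,r1:2,r2:6,r3:Add1,r4:Mul1,r5:4
  c3: CDB Add1=-5; issue SUB r5<-Add1  regs: r0:1,r1:2,r2:6,r3:-5,r4:Mul1,r5:Add1
  c4: issue SUB r5<-Add2  regs: r0:1,r1:2,r2:6,r3:-5,r4:Mul1,r5:Add2
  c5: CDB Add1=1; issue SUB r3<-Add1  regs: r0:1,r1:2,r2:6,r3:Add1,r4:Mul1,r5:Add2
  c6: CDB Add2=-1; issue SUB r5<-Add2  regs: r0:1,r1:2,r2:6,r3:Add1,r4:Mul1,r5:Add2
  c7: CDB Mul1=12; issue MUL r0<-Mul1  regs: r0:Mul1,r1:2,r2:6,r3:Add1,r4:12,r5:Add2
  c8: CDB Add1=-4  regs: r0:Mul1,r1:2,r2:6,r3:-4,r4:12,r5:Add2
  c9: -  regs: r0:Mul1,r1:2,r2:6,r3:-4,r4:12,r5:Add2
  c10: CDB Add2=6  regs: r0:Mul1,r1:2,r2:6,r3:-4,r4:12,r5:6
  c11: -  regs: r0:Mul1,r1:2,r2:6,r3:-4,r4:12,r5:6

STATUS = VALUE -4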